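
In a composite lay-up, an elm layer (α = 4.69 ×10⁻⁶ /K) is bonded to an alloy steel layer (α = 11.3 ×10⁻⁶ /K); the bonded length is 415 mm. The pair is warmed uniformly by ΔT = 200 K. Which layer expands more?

α(elm) = 4.69×10⁻⁶/K vs α(alloy steel) = 11.3×10⁻⁶/K.
Higher α expands more for the same ΔT: alloy steel.

alloy steel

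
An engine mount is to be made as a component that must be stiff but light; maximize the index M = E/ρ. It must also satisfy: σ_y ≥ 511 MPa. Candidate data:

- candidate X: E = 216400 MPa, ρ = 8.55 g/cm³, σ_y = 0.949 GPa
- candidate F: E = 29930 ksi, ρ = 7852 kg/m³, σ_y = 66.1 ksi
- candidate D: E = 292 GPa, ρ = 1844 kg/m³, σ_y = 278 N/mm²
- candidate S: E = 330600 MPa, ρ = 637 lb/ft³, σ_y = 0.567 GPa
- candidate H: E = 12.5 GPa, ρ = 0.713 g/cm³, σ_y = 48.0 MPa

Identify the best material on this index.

Screen on constraints: σ_y ≥ 511 MPa. Survivors: candidate X, candidate S.
Putting every candidate on a common basis:
  candidate X: E = 216.4 GPa, ρ = 8550 kg/m³
  candidate S: E = 330.6 GPa, ρ = 10200 kg/m³
  candidate S: M = 32.4 MN·m/kg
  candidate X: M = 25.3 MN·m/kg
Candidate S ranks first.

candidate S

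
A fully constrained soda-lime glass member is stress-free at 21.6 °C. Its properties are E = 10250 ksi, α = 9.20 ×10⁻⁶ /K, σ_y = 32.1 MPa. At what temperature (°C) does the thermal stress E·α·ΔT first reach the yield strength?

71.0 °C

E = 10250 ksi = 70.67 GPa.
E·α·ΔT = 32.10 MPa ⇒ ΔT = 32.10 / (70.67×10³ × 9.20×10⁻⁶) = 49.37 K.
T = 21.6 + 49.37 = 70.97 °C.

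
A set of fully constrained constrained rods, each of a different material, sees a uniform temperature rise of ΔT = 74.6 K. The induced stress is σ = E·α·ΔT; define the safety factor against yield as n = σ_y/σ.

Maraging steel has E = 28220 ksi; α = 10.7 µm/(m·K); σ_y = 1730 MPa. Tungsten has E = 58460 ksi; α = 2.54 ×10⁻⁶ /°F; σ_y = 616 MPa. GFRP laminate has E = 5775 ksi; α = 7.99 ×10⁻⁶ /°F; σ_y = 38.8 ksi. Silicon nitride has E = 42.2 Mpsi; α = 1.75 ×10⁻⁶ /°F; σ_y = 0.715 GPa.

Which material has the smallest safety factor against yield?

In consistent units (E in GPa, α in ×10⁻⁶/K, σ_y in MPa):
  maraging steel: E = 194.6, α = 10.7, σ_y = 1730 → σ = 155 MPa, n = 11.1
  tungsten: E = 403.1, α = 4.57, σ_y = 616.0 → σ = 137 MPa, n = 4.48
  GFRP laminate: E = 39.82, α = 14.4, σ_y = 267.5 → σ = 42.7 MPa, n = 6.26
  silicon nitride: E = 291.0, α = 3.15, σ_y = 715.0 → σ = 68.4 MPa, n = 10.5
The minimum is tungsten at n = 4.48.

tungsten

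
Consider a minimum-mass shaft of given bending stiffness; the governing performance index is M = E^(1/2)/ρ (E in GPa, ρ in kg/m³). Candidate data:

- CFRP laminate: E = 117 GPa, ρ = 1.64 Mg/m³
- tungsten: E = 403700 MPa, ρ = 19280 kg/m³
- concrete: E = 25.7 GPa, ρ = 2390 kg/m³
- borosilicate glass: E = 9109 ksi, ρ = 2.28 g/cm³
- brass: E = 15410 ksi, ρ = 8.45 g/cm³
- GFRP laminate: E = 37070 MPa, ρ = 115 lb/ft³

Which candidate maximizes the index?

Convert each candidate to consistent units, then evaluate M:
  CFRP laminate: E = 117.0 GPa, ρ = 1640 kg/m³
  tungsten: E = 403.7 GPa, ρ = 19280 kg/m³
  concrete: E = 25.70 GPa, ρ = 2390 kg/m³
  borosilicate glass: E = 62.80 GPa, ρ = 2280 kg/m³
  brass: E = 106.2 GPa, ρ = 8450 kg/m³
  GFRP laminate: E = 37.07 GPa, ρ = 1842 kg/m³
  CFRP laminate: M = 6.60×10⁻³
  borosilicate glass: M = 3.48×10⁻³
  GFRP laminate: M = 3.31×10⁻³
  concrete: M = 2.12×10⁻³
  brass: M = 1.22×10⁻³
  tungsten: M = 1.04×10⁻³
CFRP laminate has the largest M.

CFRP laminate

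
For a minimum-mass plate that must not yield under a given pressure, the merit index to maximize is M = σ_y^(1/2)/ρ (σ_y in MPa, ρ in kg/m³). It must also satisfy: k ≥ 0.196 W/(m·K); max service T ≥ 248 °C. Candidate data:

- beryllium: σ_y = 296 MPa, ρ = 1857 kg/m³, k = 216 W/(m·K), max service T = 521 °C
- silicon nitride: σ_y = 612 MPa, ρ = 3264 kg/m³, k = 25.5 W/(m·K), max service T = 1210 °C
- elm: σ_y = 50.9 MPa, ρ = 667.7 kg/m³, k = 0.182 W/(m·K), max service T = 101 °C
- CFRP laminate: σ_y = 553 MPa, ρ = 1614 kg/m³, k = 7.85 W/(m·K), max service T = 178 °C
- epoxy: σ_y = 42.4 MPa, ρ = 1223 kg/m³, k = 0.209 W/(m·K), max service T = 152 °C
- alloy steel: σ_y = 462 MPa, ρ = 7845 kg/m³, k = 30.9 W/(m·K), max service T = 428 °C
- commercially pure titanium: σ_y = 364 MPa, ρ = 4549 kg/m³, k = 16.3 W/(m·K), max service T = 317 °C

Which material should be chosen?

Screen on constraints: k ≥ 0.196 W/(m·K); max service T ≥ 248 °C. Survivors: beryllium, silicon nitride, alloy steel, commercially pure titanium.
Per-candidate index values:
  beryllium: M = 9.26×10⁻³
  silicon nitride: M = 7.58×10⁻³
  commercially pure titanium: M = 4.19×10⁻³
  alloy steel: M = 2.74×10⁻³
Beryllium has the largest M.

beryllium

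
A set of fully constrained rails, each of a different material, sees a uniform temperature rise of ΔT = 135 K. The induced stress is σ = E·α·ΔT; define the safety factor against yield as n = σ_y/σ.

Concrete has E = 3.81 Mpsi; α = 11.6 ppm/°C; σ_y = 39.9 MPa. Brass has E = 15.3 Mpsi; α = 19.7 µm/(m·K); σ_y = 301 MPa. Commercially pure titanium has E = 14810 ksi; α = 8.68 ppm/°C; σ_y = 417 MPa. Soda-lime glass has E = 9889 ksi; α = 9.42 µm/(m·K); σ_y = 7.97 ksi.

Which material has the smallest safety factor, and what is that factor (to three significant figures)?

soda-lime glass, n = 0.634

With everything in SI (GPa, ×10⁻⁶/K, MPa):
  concrete: E = 26.27, α = 11.6, σ_y = 39.90 → σ = 41.1 MPa, n = 0.970
  brass: E = 105.5, α = 19.7, σ_y = 301.0 → σ = 281 MPa, n = 1.07
  commercially pure titanium: E = 102.1, α = 8.68, σ_y = 417.0 → σ = 120 MPa, n = 3.49
  soda-lime glass: E = 68.18, α = 9.42, σ_y = 54.95 → σ = 86.7 MPa, n = 0.634
The minimum is soda-lime glass at n = 0.634.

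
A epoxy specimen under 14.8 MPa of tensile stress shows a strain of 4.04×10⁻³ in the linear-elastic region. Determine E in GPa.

E = σ/ε = 14.8 MPa / 4.04×10⁻³ = 3663 MPa = 3.66 GPa.

3.66 GPa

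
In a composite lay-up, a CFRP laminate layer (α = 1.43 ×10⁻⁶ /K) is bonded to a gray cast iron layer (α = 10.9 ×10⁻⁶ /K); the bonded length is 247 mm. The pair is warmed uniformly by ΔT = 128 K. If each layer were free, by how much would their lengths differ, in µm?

299 µm

Δα = |1.43 − 10.9|×10⁻⁶/K = 9.47×10⁻⁶/K.
ΔL_mismatch = Δα·L·ΔT = 9.47×10⁻⁶ × 247.0 mm × 128.0 K = 299 µm.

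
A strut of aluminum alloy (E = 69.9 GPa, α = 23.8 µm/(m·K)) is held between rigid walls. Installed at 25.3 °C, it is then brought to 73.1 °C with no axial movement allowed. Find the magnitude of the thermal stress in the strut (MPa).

79.5 MPa

ΔT = 47.80 K. Constrained thermal stress σ = E·α·ΔT = 69.90×10³ MPa × 23.8×10⁻⁶ × 47.80 = 79.5 MPa (compressive).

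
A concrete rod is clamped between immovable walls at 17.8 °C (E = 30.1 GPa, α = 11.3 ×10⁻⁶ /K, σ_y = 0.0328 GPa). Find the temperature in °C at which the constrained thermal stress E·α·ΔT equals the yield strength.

114 °C

σ_y = 0.0328 GPa = 32.80 MPa.
E·α·ΔT = 32.80 MPa ⇒ ΔT = 32.80 / (30.10×10³ × 11.3×10⁻⁶) = 96.43 K.
T = 17.8 + 96.43 = 114.2 °C.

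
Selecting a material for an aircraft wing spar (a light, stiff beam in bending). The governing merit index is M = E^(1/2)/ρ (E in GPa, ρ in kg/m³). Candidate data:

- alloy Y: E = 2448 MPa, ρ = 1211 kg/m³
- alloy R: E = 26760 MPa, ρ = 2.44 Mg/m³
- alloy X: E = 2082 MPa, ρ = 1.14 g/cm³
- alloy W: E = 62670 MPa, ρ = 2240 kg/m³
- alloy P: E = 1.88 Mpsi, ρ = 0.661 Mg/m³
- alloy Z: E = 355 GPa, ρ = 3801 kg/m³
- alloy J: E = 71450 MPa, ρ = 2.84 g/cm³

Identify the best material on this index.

alloy P

In SI units:
  alloy Y: E = 2.448 GPa, ρ = 1211 kg/m³
  alloy R: E = 26.76 GPa, ρ = 2440 kg/m³
  alloy X: E = 2.082 GPa, ρ = 1140 kg/m³
  alloy W: E = 62.67 GPa, ρ = 2240 kg/m³
  alloy P: E = 12.96 GPa, ρ = 661.0 kg/m³
  alloy Z: E = 355.0 GPa, ρ = 3801 kg/m³
  alloy J: E = 71.45 GPa, ρ = 2840 kg/m³
  alloy P: M = 5.45×10⁻³
  alloy Z: M = 4.96×10⁻³
  alloy W: M = 3.53×10⁻³
  alloy J: M = 2.98×10⁻³
  alloy R: M = 2.12×10⁻³
  alloy Y: M = 1.29×10⁻³
  alloy X: M = 1.27×10⁻³
Alloy P has the largest M.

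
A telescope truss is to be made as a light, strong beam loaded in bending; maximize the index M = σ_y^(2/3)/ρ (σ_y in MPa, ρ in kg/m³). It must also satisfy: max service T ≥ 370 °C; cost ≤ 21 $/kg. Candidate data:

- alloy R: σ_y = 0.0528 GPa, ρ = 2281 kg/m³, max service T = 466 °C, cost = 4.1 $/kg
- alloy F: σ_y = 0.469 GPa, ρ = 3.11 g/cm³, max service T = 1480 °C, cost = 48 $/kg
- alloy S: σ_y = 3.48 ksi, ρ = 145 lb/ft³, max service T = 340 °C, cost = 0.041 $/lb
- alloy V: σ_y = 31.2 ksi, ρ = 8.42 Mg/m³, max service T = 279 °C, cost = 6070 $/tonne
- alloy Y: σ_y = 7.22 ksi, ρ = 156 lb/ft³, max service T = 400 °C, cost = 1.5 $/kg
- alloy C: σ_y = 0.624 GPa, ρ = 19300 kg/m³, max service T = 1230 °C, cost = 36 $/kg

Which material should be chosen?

Screen on constraints: max service T ≥ 370 °C; cost ≤ 21 $/kg. Survivors: alloy R, alloy Y.
After converting to SI:
  alloy R: σ_y = 52.80 MPa, ρ = 2281 kg/m³
  alloy Y: σ_y = 49.78 MPa, ρ = 2499 kg/m³
  alloy R: M = 6.17×10⁻³
  alloy Y: M = 5.42×10⁻³
Alloy R has the largest M.

alloy R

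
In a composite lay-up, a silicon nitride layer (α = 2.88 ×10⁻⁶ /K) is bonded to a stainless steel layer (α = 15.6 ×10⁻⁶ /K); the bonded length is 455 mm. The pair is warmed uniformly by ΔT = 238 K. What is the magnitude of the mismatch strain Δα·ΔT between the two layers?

3.03×10⁻³

Δα = |2.88 − 15.6|×10⁻⁶/K = 12.7×10⁻⁶/K.
Mismatch strain = Δα·ΔT = 12.7×10⁻⁶ × 238.0 = 3.03×10⁻³.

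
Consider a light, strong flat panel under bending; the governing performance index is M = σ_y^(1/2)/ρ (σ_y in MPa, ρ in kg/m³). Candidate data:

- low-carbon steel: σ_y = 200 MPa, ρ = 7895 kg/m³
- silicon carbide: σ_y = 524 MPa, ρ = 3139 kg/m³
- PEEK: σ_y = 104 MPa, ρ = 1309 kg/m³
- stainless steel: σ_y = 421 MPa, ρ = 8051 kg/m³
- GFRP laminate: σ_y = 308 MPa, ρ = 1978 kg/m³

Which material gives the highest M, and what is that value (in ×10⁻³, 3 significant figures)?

Evaluate M for each candidate:
  GFRP laminate: M = 8.87×10⁻³
  PEEK: M = 7.79×10⁻³
  silicon carbide: M = 7.29×10⁻³
  stainless steel: M = 2.55×10⁻³
  low-carbon steel: M = 1.79×10⁻³
Highest index: GFRP laminate.

GFRP laminate, M = 8.87×10⁻³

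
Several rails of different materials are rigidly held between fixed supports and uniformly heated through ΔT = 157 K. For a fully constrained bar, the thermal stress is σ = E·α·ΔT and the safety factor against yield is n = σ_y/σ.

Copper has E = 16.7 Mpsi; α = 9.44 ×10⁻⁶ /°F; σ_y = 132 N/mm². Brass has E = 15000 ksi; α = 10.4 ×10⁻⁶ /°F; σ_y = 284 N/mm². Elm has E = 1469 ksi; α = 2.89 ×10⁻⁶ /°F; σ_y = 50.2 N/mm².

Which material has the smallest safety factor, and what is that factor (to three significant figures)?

In consistent units (E in GPa, α in ×10⁻⁶/K, σ_y in MPa):
  copper: E = 115.1, α = 17.0, σ_y = 132.0 → σ = 307 MPa, n = 0.430
  brass: E = 103.4, α = 18.7, σ_y = 284.0 → σ = 304 MPa, n = 0.934
  elm: E = 10.13, α = 5.20, σ_y = 50.20 → σ = 8.27 MPa, n = 6.07
The minimum is copper at n = 0.430.

copper, n = 0.430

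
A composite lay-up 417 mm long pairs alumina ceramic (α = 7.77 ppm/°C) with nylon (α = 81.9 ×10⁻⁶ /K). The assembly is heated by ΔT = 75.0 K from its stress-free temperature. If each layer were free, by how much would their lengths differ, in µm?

Δα = |7.77 − 81.9|×10⁻⁶/K = 74.1×10⁻⁶/K.
ΔL_mismatch = Δα·L·ΔT = 74.1×10⁻⁶ × 417.0 mm × 75.0 K = 2320 µm.

2320 µm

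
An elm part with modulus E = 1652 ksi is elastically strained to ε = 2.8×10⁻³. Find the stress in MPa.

E = 1652 ksi = 11.39 GPa.
σ = E·ε = 11390 MPa × 2.8×10⁻³ = 31.9 MPa.

31.9 MPa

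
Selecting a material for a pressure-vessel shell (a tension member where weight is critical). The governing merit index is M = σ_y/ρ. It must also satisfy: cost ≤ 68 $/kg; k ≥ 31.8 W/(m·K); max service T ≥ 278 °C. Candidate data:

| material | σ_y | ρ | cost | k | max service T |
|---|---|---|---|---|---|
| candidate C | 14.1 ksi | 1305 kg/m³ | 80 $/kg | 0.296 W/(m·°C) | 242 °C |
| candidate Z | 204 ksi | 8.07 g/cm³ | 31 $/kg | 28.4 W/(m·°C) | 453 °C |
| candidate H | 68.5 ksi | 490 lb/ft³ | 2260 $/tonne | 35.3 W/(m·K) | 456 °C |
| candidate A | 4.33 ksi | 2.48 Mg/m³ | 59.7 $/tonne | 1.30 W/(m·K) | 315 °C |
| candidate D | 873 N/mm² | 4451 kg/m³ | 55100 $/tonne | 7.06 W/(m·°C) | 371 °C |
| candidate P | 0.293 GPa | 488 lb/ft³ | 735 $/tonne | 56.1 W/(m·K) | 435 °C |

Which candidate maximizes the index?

Screen on constraints: cost ≤ 68 $/kg; k ≥ 31.8 W/(m·K); max service T ≥ 278 °C. Survivors: candidate H, candidate P.
In SI units:
  candidate H: σ_y = 472.3 MPa, ρ = 7849 kg/m³
  candidate P: σ_y = 293.0 MPa, ρ = 7817 kg/m³
  candidate H: M = 60.2 kN·m/kg
  candidate P: M = 37.5 kN·m/kg
The maximum is for candidate H.

candidate H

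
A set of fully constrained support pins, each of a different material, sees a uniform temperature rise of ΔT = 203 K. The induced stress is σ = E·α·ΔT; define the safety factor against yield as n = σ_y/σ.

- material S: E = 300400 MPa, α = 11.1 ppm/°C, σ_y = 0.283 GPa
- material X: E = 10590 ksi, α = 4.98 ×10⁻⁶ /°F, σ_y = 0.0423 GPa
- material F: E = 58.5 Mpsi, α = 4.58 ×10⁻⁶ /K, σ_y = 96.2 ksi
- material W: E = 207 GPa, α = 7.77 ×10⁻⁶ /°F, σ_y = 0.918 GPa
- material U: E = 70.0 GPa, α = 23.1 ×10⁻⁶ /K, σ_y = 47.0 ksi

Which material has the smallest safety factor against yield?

With everything in SI (GPa, ×10⁻⁶/K, MPa):
  material S: E = 300.4, α = 11.1, σ_y = 283.0 → σ = 677 MPa, n = 0.418
  material X: E = 73.02, α = 8.96, σ_y = 42.30 → σ = 133 MPa, n = 0.318
  material F: E = 403.3, α = 4.58, σ_y = 663.3 → σ = 375 MPa, n = 1.77
  material W: E = 207.0, α = 14.0, σ_y = 918.0 → σ = 588 MPa, n = 1.56
  material U: E = 70.00, α = 23.1, σ_y = 324.1 → σ = 328 MPa, n = 0.987
The minimum is material X at n = 0.318.

material X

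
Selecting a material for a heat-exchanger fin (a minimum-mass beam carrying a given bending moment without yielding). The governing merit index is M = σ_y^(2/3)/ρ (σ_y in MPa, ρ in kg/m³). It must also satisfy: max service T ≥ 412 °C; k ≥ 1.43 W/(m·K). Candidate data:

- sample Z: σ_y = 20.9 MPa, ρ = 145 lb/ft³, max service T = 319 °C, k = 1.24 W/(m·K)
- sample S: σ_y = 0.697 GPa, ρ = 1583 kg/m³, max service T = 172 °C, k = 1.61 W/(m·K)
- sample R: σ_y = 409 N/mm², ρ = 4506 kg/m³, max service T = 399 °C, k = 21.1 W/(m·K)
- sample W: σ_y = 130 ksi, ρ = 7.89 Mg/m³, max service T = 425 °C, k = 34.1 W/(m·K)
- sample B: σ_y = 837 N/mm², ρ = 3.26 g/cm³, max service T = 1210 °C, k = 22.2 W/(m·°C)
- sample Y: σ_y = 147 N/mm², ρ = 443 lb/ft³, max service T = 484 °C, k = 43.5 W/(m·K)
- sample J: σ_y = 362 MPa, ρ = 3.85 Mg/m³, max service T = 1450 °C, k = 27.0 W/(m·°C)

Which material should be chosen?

Screen on constraints: max service T ≥ 412 °C; k ≥ 1.43 W/(m·K). Survivors: sample W, sample B, sample Y, sample J.
Putting every candidate on a common basis:
  sample W: σ_y = 896.3 MPa, ρ = 7890 kg/m³
  sample B: σ_y = 837.0 MPa, ρ = 3260 kg/m³
  sample Y: σ_y = 147.0 MPa, ρ = 7096 kg/m³
  sample J: σ_y = 362.0 MPa, ρ = 3850 kg/m³
  sample B: M = 27.2×10⁻³
  sample J: M = 13.2×10⁻³
  sample W: M = 11.8×10⁻³
  sample Y: M = 3.93×10⁻³
Sample B has the largest M.

sample B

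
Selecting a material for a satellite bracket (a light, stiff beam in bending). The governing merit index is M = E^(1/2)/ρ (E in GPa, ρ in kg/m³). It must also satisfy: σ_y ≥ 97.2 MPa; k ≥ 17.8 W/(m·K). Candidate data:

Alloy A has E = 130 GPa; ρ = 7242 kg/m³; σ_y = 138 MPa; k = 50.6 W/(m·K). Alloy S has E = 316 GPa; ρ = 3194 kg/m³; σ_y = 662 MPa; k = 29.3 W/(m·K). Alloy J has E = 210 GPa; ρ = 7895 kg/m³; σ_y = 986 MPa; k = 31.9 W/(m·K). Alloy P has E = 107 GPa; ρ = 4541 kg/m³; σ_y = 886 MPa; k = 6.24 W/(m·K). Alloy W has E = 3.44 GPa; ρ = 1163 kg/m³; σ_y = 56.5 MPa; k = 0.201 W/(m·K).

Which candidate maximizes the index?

Screen on constraints: σ_y ≥ 97.2 MPa; k ≥ 17.8 W/(m·K). Survivors: alloy A, alloy S, alloy J.
Computing M directly (units already consistent):
  alloy S: M = 5.57×10⁻³
  alloy J: M = 1.84×10⁻³
  alloy A: M = 1.57×10⁻³
Highest index: alloy S.

alloy S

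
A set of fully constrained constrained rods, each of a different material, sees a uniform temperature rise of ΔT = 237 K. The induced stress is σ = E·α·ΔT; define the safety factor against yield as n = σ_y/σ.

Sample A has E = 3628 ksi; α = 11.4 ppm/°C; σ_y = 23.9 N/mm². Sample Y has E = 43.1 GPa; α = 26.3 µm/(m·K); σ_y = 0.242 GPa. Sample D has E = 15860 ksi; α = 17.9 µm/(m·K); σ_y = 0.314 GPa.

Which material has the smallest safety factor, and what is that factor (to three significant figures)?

sample A, n = 0.354

In consistent units (E in GPa, α in ×10⁻⁶/K, σ_y in MPa):
  sample A: E = 25.01, α = 11.4, σ_y = 23.90 → σ = 67.6 MPa, n = 0.354
  sample Y: E = 43.10, α = 26.3, σ_y = 242.0 → σ = 269 MPa, n = 0.901
  sample D: E = 109.4, α = 17.9, σ_y = 314.0 → σ = 464 MPa, n = 0.677
The minimum is sample A at n = 0.354.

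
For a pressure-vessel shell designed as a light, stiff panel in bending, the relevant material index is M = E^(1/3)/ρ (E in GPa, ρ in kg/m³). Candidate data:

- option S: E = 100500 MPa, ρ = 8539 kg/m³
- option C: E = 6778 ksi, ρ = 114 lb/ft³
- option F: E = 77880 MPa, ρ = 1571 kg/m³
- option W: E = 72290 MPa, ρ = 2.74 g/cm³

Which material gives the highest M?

Normalizing units and computing the index:
  option S: E = 100.5 GPa, ρ = 8539 kg/m³
  option C: E = 46.73 GPa, ρ = 1826 kg/m³
  option F: E = 77.88 GPa, ρ = 1571 kg/m³
  option W: E = 72.29 GPa, ρ = 2740 kg/m³
  option F: M = 2.72×10⁻³
  option C: M = 1.97×10⁻³
  option W: M = 1.52×10⁻³
  option S: M = 0.544×10⁻³
The maximum is for option F.

option F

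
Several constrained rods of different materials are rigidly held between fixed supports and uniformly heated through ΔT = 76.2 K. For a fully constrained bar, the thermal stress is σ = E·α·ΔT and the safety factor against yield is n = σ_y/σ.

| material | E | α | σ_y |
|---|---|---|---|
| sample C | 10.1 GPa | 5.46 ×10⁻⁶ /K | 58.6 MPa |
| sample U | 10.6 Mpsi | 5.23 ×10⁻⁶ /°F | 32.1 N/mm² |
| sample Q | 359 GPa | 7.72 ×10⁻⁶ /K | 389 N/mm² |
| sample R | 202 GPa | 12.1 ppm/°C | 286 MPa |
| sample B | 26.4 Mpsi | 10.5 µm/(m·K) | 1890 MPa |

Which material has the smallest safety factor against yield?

sample U

Per material, after unit conversion:
  sample C: E = 10.10, α = 5.46, σ_y = 58.60 → σ = 4.20 MPa, n = 13.9
  sample U: E = 73.08, α = 9.41, σ_y = 32.10 → σ = 52.4 MPa, n = 0.612
  sample Q: E = 359.0, α = 7.72, σ_y = 389.0 → σ = 211 MPa, n = 1.84
  sample R: E = 202.0, α = 12.1, σ_y = 286.0 → σ = 186 MPa, n = 1.54
  sample B: E = 182.0, α = 10.5, σ_y = 1890 → σ = 146 MPa, n = 13.0
The minimum is sample U at n = 0.612.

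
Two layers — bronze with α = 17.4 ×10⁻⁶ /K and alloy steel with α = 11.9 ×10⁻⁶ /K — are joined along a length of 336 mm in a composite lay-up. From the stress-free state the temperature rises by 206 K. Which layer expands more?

bronze

α(bronze) = 17.4×10⁻⁶/K vs α(alloy steel) = 11.9×10⁻⁶/K.
Higher α expands more for the same ΔT: bronze.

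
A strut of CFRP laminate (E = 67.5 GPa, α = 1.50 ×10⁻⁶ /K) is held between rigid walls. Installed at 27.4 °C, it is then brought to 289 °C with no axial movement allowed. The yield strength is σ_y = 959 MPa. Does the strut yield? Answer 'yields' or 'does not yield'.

does not yield

ΔT = 261.6 K. Constrained thermal stress σ = E·α·ΔT = 67.50×10³ MPa × 1.50×10⁻⁶ × 261.6 = 26.5 MPa (compressive).
Compare to σ_y = 959 MPa: σ < σ_y, so it does not yield.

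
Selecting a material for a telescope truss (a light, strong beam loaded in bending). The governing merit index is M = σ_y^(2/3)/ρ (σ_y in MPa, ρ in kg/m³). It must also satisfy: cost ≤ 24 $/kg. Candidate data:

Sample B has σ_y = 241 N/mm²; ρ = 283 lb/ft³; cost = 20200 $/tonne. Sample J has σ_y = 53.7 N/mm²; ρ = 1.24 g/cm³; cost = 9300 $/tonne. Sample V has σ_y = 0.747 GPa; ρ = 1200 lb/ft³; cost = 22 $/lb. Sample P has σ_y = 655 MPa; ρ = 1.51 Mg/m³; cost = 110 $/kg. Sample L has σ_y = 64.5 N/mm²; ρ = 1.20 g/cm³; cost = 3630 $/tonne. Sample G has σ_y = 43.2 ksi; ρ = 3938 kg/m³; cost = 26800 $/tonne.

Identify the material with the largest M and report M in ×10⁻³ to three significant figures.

sample L, M = 13.4×10⁻³

Screen on constraints: cost ≤ 24 $/kg. Survivors: sample B, sample J, sample L.
Putting every candidate on a common basis:
  sample B: σ_y = 241.0 MPa, ρ = 4533 kg/m³
  sample J: σ_y = 53.70 MPa, ρ = 1240 kg/m³
  sample L: σ_y = 64.50 MPa, ρ = 1200 kg/m³
  sample L: M = 13.4×10⁻³
  sample J: M = 11.5×10⁻³
  sample B: M = 8.54×10⁻³
Sample L has the largest M.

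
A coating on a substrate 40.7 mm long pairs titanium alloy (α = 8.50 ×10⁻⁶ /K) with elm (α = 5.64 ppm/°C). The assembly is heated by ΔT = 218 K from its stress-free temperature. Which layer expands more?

α(titanium alloy) = 8.50×10⁻⁶/K vs α(elm) = 5.64×10⁻⁶/K.
Higher α expands more for the same ΔT: titanium alloy.

titanium alloy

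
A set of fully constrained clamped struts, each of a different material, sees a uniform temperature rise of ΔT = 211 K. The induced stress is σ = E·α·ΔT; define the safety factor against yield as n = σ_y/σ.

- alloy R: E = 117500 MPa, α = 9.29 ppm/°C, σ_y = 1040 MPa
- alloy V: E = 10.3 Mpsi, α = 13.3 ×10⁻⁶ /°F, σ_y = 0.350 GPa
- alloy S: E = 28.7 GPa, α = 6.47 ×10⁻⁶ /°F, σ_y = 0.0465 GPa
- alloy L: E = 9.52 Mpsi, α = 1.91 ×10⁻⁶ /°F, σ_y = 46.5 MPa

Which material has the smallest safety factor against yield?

With everything in SI (GPa, ×10⁻⁶/K, MPa):
  alloy R: E = 117.5, α = 9.29, σ_y = 1040 → σ = 230 MPa, n = 4.52
  alloy V: E = 71.02, α = 23.9, σ_y = 350.0 → σ = 359 MPa, n = 0.976
  alloy S: E = 28.70, α = 11.6, σ_y = 46.50 → σ = 70.5 MPa, n = 0.659
  alloy L: E = 65.64, α = 3.44, σ_y = 46.50 → σ = 47.6 MPa, n = 0.977
The minimum is alloy S at n = 0.659.

alloy S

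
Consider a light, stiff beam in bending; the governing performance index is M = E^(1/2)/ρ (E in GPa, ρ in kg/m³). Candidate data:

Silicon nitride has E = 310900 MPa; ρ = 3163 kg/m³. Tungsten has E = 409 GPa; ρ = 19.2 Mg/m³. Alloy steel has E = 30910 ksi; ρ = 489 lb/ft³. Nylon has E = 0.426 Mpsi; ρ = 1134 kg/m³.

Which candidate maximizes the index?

Convert each candidate to consistent units, then evaluate M:
  silicon nitride: E = 310.9 GPa, ρ = 3163 kg/m³
  tungsten: E = 409.0 GPa, ρ = 19200 kg/m³
  alloy steel: E = 213.1 GPa, ρ = 7833 kg/m³
  nylon: E = 2.937 GPa, ρ = 1134 kg/m³
  silicon nitride: M = 5.57×10⁻³
  alloy steel: M = 1.86×10⁻³
  nylon: M = 1.51×10⁻³
  tungsten: M = 1.05×10⁻³
Silicon nitride has the largest M.

silicon nitride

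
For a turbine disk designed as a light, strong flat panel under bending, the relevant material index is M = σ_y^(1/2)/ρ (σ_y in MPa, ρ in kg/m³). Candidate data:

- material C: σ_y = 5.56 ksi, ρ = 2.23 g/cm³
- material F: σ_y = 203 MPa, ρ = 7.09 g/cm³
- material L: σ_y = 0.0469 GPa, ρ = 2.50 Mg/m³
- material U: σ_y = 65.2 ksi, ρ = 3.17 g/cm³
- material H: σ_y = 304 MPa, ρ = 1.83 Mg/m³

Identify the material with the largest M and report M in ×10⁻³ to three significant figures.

material H, M = 9.53×10⁻³

Putting every candidate on a common basis:
  material C: σ_y = 38.33 MPa, ρ = 2230 kg/m³
  material F: σ_y = 203.0 MPa, ρ = 7090 kg/m³
  material L: σ_y = 46.90 MPa, ρ = 2500 kg/m³
  material U: σ_y = 449.5 MPa, ρ = 3170 kg/m³
  material H: σ_y = 304.0 MPa, ρ = 1830 kg/m³
  material H: M = 9.53×10⁻³
  material U: M = 6.69×10⁻³
  material C: M = 2.78×10⁻³
  material L: M = 2.74×10⁻³
  material F: M = 2.01×10⁻³
Material H ranks first.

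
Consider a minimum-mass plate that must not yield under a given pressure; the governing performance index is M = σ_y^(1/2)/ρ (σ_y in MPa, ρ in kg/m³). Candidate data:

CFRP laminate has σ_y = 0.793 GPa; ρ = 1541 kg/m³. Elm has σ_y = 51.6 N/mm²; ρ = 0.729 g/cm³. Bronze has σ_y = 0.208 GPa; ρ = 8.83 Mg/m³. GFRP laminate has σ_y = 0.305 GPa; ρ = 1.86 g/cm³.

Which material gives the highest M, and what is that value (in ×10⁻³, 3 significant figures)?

Normalizing units and computing the index:
  CFRP laminate: σ_y = 793.0 MPa, ρ = 1541 kg/m³
  elm: σ_y = 51.60 MPa, ρ = 729.0 kg/m³
  bronze: σ_y = 208.0 MPa, ρ = 8830 kg/m³
  GFRP laminate: σ_y = 305.0 MPa, ρ = 1860 kg/m³
  CFRP laminate: M = 18.3×10⁻³
  elm: M = 9.85×10⁻³
  GFRP laminate: M = 9.39×10⁻³
  bronze: M = 1.63×10⁻³
Highest index: CFRP laminate.

CFRP laminate, M = 18.3×10⁻³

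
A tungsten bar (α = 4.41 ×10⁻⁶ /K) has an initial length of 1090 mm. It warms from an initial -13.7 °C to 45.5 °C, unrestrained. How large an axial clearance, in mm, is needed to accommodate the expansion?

0.285 mm

ΔT = 45.5 − (-13.7) = 59.20 K.
ΔL = α·L₀·ΔT = 4.41×10⁻⁶ × 1090 mm × 59.20 K = 0.285 mm.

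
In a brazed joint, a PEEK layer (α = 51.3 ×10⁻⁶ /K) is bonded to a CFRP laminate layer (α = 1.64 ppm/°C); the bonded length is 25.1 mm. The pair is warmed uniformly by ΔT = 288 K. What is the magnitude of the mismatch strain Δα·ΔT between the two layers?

Δα = |51.3 − 1.64|×10⁻⁶/K = 49.7×10⁻⁶/K.
Mismatch strain = Δα·ΔT = 49.7×10⁻⁶ × 288.0 = 0.0143.

0.0143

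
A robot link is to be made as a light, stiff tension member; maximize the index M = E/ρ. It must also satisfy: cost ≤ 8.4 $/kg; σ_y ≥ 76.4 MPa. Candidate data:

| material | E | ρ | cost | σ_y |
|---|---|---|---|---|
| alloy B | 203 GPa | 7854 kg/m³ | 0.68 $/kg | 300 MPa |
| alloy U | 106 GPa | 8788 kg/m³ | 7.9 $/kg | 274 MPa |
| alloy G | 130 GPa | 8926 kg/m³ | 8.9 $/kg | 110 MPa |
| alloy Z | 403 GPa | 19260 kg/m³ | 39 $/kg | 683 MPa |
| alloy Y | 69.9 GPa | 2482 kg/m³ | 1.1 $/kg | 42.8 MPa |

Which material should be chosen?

alloy B

Screen on constraints: cost ≤ 8.4 $/kg; σ_y ≥ 76.4 MPa. Survivors: alloy B, alloy U.
Computing M directly (units already consistent):
  alloy B: M = 25.8 MN·m/kg
  alloy U: M = 12.1 MN·m/kg
Alloy B ranks first.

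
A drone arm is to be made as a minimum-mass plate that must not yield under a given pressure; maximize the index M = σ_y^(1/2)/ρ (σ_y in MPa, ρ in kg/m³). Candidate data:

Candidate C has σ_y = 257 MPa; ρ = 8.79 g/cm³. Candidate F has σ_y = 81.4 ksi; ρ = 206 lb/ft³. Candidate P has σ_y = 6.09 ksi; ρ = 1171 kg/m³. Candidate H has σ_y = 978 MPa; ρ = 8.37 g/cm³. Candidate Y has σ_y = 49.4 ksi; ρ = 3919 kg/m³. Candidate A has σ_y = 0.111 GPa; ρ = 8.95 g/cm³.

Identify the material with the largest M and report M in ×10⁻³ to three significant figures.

Convert each candidate to consistent units, then evaluate M:
  candidate C: σ_y = 257.0 MPa, ρ = 8790 kg/m³
  candidate F: σ_y = 561.2 MPa, ρ = 3300 kg/m³
  candidate P: σ_y = 41.99 MPa, ρ = 1171 kg/m³
  candidate H: σ_y = 978.0 MPa, ρ = 8370 kg/m³
  candidate Y: σ_y = 340.6 MPa, ρ = 3919 kg/m³
  candidate A: σ_y = 111.0 MPa, ρ = 8950 kg/m³
  candidate F: M = 7.18×10⁻³
  candidate P: M = 5.53×10⁻³
  candidate Y: M = 4.71×10⁻³
  candidate H: M = 3.74×10⁻³
  candidate C: M = 1.82×10⁻³
  candidate A: M = 1.18×10⁻³
Candidate F ranks first.

candidate F, M = 7.18×10⁻³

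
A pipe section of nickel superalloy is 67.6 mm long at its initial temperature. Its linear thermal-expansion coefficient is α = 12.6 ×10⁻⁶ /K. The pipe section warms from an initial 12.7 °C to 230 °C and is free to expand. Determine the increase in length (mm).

0.185 mm

ΔT = 230 − 12.7 = 217.3 K.
ΔL = α·L₀·ΔT = 12.6×10⁻⁶ × 67.6 mm × 217.3 K = 0.185 mm.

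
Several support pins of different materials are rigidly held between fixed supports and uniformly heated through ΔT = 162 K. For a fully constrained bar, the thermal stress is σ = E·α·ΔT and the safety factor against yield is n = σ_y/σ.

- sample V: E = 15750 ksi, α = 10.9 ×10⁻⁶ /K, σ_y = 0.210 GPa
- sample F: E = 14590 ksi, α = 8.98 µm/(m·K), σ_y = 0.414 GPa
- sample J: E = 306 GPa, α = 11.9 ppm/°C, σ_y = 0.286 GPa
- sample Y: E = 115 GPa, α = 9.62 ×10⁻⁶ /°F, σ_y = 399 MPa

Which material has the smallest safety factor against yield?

sample J

Per material, after unit conversion:
  sample V: E = 108.6, α = 10.9, σ_y = 210.0 → σ = 192 MPa, n = 1.10
  sample F: E = 100.6, α = 8.98, σ_y = 414.0 → σ = 146 MPa, n = 2.83
  sample J: E = 306.0, α = 11.9, σ_y = 286.0 → σ = 590 MPa, n = 0.485
  sample Y: E = 115.0, α = 17.3, σ_y = 399.0 → σ = 323 MPa, n = 1.24
The minimum is sample J at n = 0.485.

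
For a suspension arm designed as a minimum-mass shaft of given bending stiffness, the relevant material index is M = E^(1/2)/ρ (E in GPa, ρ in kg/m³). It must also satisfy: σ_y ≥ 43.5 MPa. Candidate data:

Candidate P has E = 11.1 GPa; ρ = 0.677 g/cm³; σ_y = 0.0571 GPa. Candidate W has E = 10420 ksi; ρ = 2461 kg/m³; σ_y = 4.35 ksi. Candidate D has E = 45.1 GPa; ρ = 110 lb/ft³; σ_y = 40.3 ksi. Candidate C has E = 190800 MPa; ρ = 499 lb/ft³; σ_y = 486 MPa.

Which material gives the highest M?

candidate P

Screen on constraints: σ_y ≥ 43.5 MPa. Survivors: candidate P, candidate D, candidate C.
Normalizing units and computing the index:
  candidate P: E = 11.10 GPa, ρ = 677.0 kg/m³
  candidate D: E = 45.10 GPa, ρ = 1762 kg/m³
  candidate C: E = 190.8 GPa, ρ = 7993 kg/m³
  candidate P: M = 4.92×10⁻³
  candidate D: M = 3.81×10⁻³
  candidate C: M = 1.73×10⁻³
Candidate P has the largest M.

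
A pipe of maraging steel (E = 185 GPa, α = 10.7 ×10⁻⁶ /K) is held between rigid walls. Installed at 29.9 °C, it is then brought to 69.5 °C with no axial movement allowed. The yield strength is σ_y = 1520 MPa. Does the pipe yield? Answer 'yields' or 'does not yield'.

does not yield

ΔT = 39.60 K. Constrained thermal stress σ = E·α·ΔT = 185.0×10³ MPa × 10.7×10⁻⁶ × 39.60 = 78.4 MPa (compressive).
Compare to σ_y = 1520 MPa: σ < σ_y, so it does not yield.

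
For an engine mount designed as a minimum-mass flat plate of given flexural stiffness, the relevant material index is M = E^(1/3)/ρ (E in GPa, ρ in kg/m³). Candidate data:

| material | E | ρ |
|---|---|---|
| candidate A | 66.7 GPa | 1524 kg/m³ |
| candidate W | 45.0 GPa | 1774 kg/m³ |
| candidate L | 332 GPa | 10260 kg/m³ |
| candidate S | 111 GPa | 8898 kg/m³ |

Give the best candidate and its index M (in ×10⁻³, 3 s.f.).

Computing M directly (units already consistent):
  candidate A: M = 2.66×10⁻³
  candidate W: M = 2.01×10⁻³
  candidate L: M = 0.675×10⁻³
  candidate S: M = 0.540×10⁻³
Candidate A ranks first.

candidate A, M = 2.66×10⁻³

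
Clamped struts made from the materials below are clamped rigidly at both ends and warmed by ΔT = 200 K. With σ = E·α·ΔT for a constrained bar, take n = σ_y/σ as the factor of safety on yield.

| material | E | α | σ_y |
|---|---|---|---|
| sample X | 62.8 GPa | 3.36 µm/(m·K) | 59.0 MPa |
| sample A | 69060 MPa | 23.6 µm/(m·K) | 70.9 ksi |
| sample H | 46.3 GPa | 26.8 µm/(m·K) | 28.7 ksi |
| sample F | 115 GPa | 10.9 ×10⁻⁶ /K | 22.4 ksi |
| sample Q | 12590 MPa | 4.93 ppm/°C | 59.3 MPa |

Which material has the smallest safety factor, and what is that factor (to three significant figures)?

sample F, n = 0.616

In consistent units (E in GPa, α in ×10⁻⁶/K, σ_y in MPa):
  sample X: E = 62.80, α = 3.36, σ_y = 59.00 → σ = 42.2 MPa, n = 1.40
  sample A: E = 69.06, α = 23.6, σ_y = 488.8 → σ = 326 MPa, n = 1.50
  sample H: E = 46.30, α = 26.8, σ_y = 197.9 → σ = 248 MPa, n = 0.797
  sample F: E = 115.0, α = 10.9, σ_y = 154.4 → σ = 251 MPa, n = 0.616
  sample Q: E = 12.59, α = 4.93, σ_y = 59.30 → σ = 12.4 MPa, n = 4.78
Smallest n: sample F with n = 0.616.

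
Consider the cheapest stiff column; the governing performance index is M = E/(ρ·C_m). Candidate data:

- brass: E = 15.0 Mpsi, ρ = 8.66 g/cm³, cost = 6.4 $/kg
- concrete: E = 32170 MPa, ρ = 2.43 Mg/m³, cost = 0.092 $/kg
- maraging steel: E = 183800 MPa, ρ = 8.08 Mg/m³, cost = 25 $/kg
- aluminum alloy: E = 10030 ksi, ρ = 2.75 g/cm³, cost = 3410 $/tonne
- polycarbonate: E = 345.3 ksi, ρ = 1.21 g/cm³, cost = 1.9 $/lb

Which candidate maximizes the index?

Putting every candidate on a common basis:
  brass: E = 103.4 GPa, ρ = 8660 kg/m³, cost = 6.400 $/kg
  concrete: E = 32.17 GPa, ρ = 2430 kg/m³, cost = 0.09200 $/kg
  maraging steel: E = 183.8 GPa, ρ = 8080 kg/m³, cost = 25.00 $/kg
  aluminum alloy: E = 69.15 GPa, ρ = 2750 kg/m³, cost = 3.410 $/kg
  polycarbonate: E = 2.381 GPa, ρ = 1210 kg/m³, cost = 4.189 $/kg
  concrete: M = 144 MN·m per $
  aluminum alloy: M = 7.37 MN·m per $
  brass: M = 1.87 MN·m per $
  maraging steel: M = 0.910 MN·m per $
  polycarbonate: M = 0.470 MN·m per $
The maximum is for concrete.

concrete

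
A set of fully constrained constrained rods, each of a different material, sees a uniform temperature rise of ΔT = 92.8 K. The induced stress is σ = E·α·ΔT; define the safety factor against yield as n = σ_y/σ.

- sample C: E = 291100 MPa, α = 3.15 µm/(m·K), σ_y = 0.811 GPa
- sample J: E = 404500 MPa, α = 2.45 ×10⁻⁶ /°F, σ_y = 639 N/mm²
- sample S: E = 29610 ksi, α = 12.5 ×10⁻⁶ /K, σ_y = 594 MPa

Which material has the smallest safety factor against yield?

In consistent units (E in GPa, α in ×10⁻⁶/K, σ_y in MPa):
  sample C: E = 291.1, α = 3.15, σ_y = 811.0 → σ = 85.1 MPa, n = 9.53
  sample J: E = 404.5, α = 4.41, σ_y = 639.0 → σ = 166 MPa, n = 3.86
  sample S: E = 204.2, α = 12.5, σ_y = 594.0 → σ = 237 MPa, n = 2.51
Sample S has the lowest safety factor, n = 2.51.

sample S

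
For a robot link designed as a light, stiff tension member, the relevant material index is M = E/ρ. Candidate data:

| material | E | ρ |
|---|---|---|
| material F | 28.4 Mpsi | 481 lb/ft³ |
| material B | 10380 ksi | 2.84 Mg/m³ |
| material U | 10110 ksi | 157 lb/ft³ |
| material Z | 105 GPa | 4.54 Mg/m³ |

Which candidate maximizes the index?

After converting to SI:
  material F: E = 195.8 GPa, ρ = 7705 kg/m³
  material B: E = 71.57 GPa, ρ = 2840 kg/m³
  material U: E = 69.71 GPa, ρ = 2515 kg/m³
  material Z: E = 105.0 GPa, ρ = 4540 kg/m³
  material U: M = 27.7 MN·m/kg
  material F: M = 25.4 MN·m/kg
  material B: M = 25.2 MN·m/kg
  material Z: M = 23.1 MN·m/kg
The maximum is for material U.

material U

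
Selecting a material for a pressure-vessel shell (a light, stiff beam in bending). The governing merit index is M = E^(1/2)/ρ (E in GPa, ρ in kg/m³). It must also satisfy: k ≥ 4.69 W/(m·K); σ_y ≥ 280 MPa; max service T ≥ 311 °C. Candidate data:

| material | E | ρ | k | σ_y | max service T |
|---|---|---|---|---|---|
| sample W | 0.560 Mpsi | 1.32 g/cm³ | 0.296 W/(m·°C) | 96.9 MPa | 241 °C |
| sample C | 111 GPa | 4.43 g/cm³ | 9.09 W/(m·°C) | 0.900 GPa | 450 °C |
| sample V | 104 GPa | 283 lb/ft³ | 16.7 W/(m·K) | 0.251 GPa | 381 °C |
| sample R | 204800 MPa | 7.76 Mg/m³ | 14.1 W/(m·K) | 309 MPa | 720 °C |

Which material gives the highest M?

sample C

Screen on constraints: k ≥ 4.69 W/(m·K); σ_y ≥ 280 MPa; max service T ≥ 311 °C. Survivors: sample C, sample R.
Putting every candidate on a common basis:
  sample C: E = 111.0 GPa, ρ = 4430 kg/m³
  sample R: E = 204.8 GPa, ρ = 7760 kg/m³
  sample C: M = 2.38×10⁻³
  sample R: M = 1.84×10⁻³
Highest index: sample C.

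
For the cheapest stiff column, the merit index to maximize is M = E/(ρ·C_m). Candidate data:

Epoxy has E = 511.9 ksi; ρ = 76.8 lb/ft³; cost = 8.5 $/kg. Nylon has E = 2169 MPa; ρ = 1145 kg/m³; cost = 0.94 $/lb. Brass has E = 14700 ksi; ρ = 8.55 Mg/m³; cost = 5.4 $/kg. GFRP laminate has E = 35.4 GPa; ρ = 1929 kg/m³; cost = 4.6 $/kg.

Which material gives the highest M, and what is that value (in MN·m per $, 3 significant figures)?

Normalizing units and computing the index:
  epoxy: E = 3.529 GPa, ρ = 1230 kg/m³, cost = 8.500 $/kg
  nylon: E = 2.169 GPa, ρ = 1145 kg/m³, cost = 2.072 $/kg
  brass: E = 101.4 GPa, ρ = 8550 kg/m³, cost = 5.400 $/kg
  GFRP laminate: E = 35.40 GPa, ρ = 1929 kg/m³, cost = 4.600 $/kg
  GFRP laminate: M = 3.99 MN·m per $
  brass: M = 2.20 MN·m per $
  nylon: M = 0.914 MN·m per $
  epoxy: M = 0.338 MN·m per $
The maximum is for GFRP laminate.

GFRP laminate, M = 3.99 MN·m per $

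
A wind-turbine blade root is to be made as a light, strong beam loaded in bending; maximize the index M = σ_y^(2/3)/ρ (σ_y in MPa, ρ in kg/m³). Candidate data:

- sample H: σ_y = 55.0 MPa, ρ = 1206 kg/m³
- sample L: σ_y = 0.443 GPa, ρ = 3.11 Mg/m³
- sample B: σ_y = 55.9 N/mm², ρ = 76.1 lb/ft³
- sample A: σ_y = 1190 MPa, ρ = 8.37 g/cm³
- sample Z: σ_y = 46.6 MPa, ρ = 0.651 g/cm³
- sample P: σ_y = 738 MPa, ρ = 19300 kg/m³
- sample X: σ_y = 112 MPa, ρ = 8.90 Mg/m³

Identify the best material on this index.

After converting to SI:
  sample H: σ_y = 55.00 MPa, ρ = 1206 kg/m³
  sample L: σ_y = 443.0 MPa, ρ = 3110 kg/m³
  sample B: σ_y = 55.90 MPa, ρ = 1219 kg/m³
  sample A: σ_y = 1190 MPa, ρ = 8370 kg/m³
  sample Z: σ_y = 46.60 MPa, ρ = 651.0 kg/m³
  sample P: σ_y = 738.0 MPa, ρ = 19300 kg/m³
  sample X: σ_y = 112.0 MPa, ρ = 8900 kg/m³
  sample Z: M = 19.9×10⁻³
  sample L: M = 18.7×10⁻³
  sample A: M = 13.4×10⁻³
  sample B: M = 12.0×10⁻³
  sample H: M = 12.0×10⁻³
  sample P: M = 4.23×10⁻³
  sample X: M = 2.61×10⁻³
Sample Z has the largest M.

sample Z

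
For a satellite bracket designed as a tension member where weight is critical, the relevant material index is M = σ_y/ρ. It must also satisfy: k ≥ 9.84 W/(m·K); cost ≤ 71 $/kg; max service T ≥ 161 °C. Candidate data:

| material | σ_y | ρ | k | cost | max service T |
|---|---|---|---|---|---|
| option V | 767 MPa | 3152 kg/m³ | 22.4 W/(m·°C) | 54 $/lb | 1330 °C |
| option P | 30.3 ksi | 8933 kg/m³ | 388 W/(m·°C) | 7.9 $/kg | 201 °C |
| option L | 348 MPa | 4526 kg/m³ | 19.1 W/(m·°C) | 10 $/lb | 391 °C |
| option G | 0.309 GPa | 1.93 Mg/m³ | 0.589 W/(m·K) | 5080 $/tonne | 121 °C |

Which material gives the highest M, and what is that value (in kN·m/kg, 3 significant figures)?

option L, M = 76.9 kN·m/kg

Screen on constraints: k ≥ 9.84 W/(m·K); cost ≤ 71 $/kg; max service T ≥ 161 °C. Survivors: option P, option L.
In SI units:
  option P: σ_y = 208.9 MPa, ρ = 8933 kg/m³
  option L: σ_y = 348.0 MPa, ρ = 4526 kg/m³
  option L: M = 76.9 kN·m/kg
  option P: M = 23.4 kN·m/kg
The maximum is for option L.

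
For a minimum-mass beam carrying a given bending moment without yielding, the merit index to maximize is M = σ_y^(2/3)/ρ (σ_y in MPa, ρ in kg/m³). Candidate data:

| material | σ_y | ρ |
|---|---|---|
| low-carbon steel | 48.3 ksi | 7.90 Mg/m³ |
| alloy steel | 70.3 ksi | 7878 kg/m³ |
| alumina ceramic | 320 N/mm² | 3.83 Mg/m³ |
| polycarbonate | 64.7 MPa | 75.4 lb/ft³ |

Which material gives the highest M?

Convert each candidate to consistent units, then evaluate M:
  low-carbon steel: σ_y = 333.0 MPa, ρ = 7900 kg/m³
  alloy steel: σ_y = 484.7 MPa, ρ = 7878 kg/m³
  alumina ceramic: σ_y = 320.0 MPa, ρ = 3830 kg/m³
  polycarbonate: σ_y = 64.70 MPa, ρ = 1208 kg/m³
  polycarbonate: M = 13.3×10⁻³
  alumina ceramic: M = 12.2×10⁻³
  alloy steel: M = 7.83×10⁻³
  low-carbon steel: M = 6.08×10⁻³
Polycarbonate ranks first.

polycarbonate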